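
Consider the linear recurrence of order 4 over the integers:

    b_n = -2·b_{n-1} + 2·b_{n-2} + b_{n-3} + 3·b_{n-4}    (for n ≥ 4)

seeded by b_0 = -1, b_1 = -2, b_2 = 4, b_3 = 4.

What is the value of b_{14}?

-101993

b_4 = -2·4 + 2·4 + 1·-2 + 3·-1 = -5
b_5 = -2·-5 + 2·4 + 1·4 + 3·-2 = 16
b_6 = -2·16 + 2·-5 + 1·4 + 3·4 = -26
b_7 = -2·-26 + 2·16 + 1·-5 + 3·4 = 91
b_8 = -2·91 + 2·-26 + 1·16 + 3·-5 = -233
b_9 = -2·-233 + 2·91 + 1·-26 + 3·16 = 670
b_10 = -2·670 + 2·-233 + 1·91 + 3·-26 = -1793
b_11 = -2·-1793 + 2·670 + 1·-233 + 3·91 = 4966
b_12 = -2·4966 + 2·-1793 + 1·670 + 3·-233 = -13547
b_13 = -2·-13547 + 2·4966 + 1·-1793 + 3·670 = 37243
b_14 = -2·37243 + 2·-13547 + 1·4966 + 3·-1793 = -101993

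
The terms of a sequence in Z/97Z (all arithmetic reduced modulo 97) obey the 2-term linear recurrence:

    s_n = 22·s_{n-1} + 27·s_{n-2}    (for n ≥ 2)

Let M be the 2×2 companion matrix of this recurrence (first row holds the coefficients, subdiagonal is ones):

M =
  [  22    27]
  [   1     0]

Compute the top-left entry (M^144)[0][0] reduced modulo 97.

(M^144)[0][0] is the top entry after applying M 144 times to the unit state (1, 0). Equivalently it is h_{145} for the auxiliary sequence (h_n) obeying the same recurrence with h_1 = 1 and h_i = 0 for 0 ≤ i < 1:
h_2 = 22·1 + 27·0 = 22
h_3 = 22·22 + 27·1 = 26
h_4 = 22·26 + 27·22 = 2
h_5 = 22·2 + 27·26 = 67
h_6 = 22·67 + 27·2 = 73
h_7 = 22·73 + 27·67 = 20
h_8 = 22·20 + 27·73 = 83
h_9 = 22·83 + 27·20 = 38
h_10 = 22·38 + 27·83 = 70
h_11 = 22·70 + 27·38 = 44
h_12 = 22·44 + 27·70 = 45
h_13 = 22·45 + 27·44 = 44
h_14 = 22·44 + 27·45 = 49
h_15 = 22·49 + 27·44 = 35
h_16 = 22·35 + 27·49 = 56
h_17 = 22·56 + 27·35 = 43
h_18 = 22·43 + 27·56 = 33
h_19 = 22·33 + 27·43 = 44
h_20 = 22·44 + 27·33 = 16
h_21 = 22·16 + 27·44 = 85
h_22 = 22·85 + 27·16 = 71
h_23 = 22·71 + 27·85 = 74
h_24 = 22·74 + 27·71 = 53
h_25 = 22·53 + 27·74 = 60
h_26 = 22·60 + 27·53 = 35
h_27 = 22·35 + 27·60 = 62
h_28 = 22·62 + 27·35 = 78
h_29 = 22·78 + 27·62 = 92
h_30 = 22·92 + 27·78 = 56
h_31 = 22·56 + 27·92 = 30
h_32 = 22·30 + 27·56 = 38
h_33 = 22·38 + 27·30 = 94
h_34 = 22·94 + 27·38 = 87
h_35 = 22·87 + 27·94 = 87
h_36 = 22·87 + 27·87 = 92
h_37 = 22·92 + 27·87 = 8
h_38 = 22·8 + 27·92 = 41
h_39 = 22·41 + 27·8 = 51
h_40 = 22·51 + 27·41 = 95
h_41 = 22·95 + 27·51 = 72
h_42 = 22·72 + 27·95 = 75
h_43 = 22·75 + 27·72 = 5
h_44 = 22·5 + 27·75 = 1
h_45 = 22·1 + 27·5 = 60
h_46 = 22·60 + 27·1 = 86
h_47 = 22·86 + 27·60 = 20
h_48 = 22·20 + 27·86 = 46
h_49 = 22·46 + 27·20 = 0
h_50 = 22·0 + 27·46 = 78
h_51 = 22·78 + 27·0 = 67
h_52 = 22·67 + 27·78 = 88
h_53 = 22·88 + 27·67 = 59
h_54 = 22·59 + 27·88 = 85
h_55 = 22·85 + 27·59 = 68
h_56 = 22·68 + 27·85 = 8
h_57 = 22·8 + 27·68 = 72
h_58 = 22·72 + 27·8 = 54
h_59 = 22·54 + 27·72 = 28
h_60 = 22·28 + 27·54 = 37
h_61 = 22·37 + 27·28 = 18
h_62 = 22·18 + 27·37 = 37
h_63 = 22·37 + 27·18 = 39
h_64 = 22·39 + 27·37 = 14
h_65 = 22·14 + 27·39 = 3
h_66 = 22·3 + 27·14 = 56
h_67 = 22·56 + 27·3 = 52
h_68 = 22·52 + 27·56 = 37
h_69 = 22·37 + 27·52 = 84
h_70 = 22·84 + 27·37 = 34
h_71 = 22·34 + 27·84 = 9
h_72 = 22·9 + 27·34 = 49
h_73 = 22·49 + 27·9 = 60
h_74 = 22·60 + 27·49 = 24
h_75 = 22·24 + 27·60 = 14
h_76 = 22·14 + 27·24 = 83
h_77 = 22·83 + 27·14 = 70
h_78 = 22·70 + 27·83 = 95
h_79 = 22·95 + 27·70 = 3
h_80 = 22·3 + 27·95 = 12
h_81 = 22·12 + 27·3 = 54
h_82 = 22·54 + 27·12 = 57
h_83 = 22·57 + 27·54 = 93
h_84 = 22·93 + 27·57 = 93
h_85 = 22·93 + 27·93 = 95
h_86 = 22·95 + 27·93 = 42
h_87 = 22·42 + 27·95 = 94
h_88 = 22·94 + 27·42 = 1
h_89 = 22·1 + 27·94 = 38
h_90 = 22·38 + 27·1 = 87
h_91 = 22·87 + 27·38 = 30
h_92 = 22·30 + 27·87 = 2
h_93 = 22·2 + 27·30 = 78
h_94 = 22·78 + 27·2 = 24
h_95 = 22·24 + 27·78 = 15
h_96 = 22·15 + 27·24 = 8
h_97 = 22·8 + 27·15 = 96
h_98 = 22·96 + 27·8 = 0
h_99 = 22·0 + 27·96 = 70
h_100 = 22·70 + 27·0 = 85
h_101 = 22·85 + 27·70 = 74
h_102 = 22·74 + 27·85 = 43
h_103 = 22·43 + 27·74 = 34
h_104 = 22·34 + 27·43 = 66
h_105 = 22·66 + 27·34 = 42
h_106 = 22·42 + 27·66 = 87
h_107 = 22·87 + 27·42 = 41
h_108 = 22·41 + 27·87 = 50
h_109 = 22·50 + 27·41 = 73
h_110 = 22·73 + 27·50 = 46
h_111 = 22·46 + 27·73 = 73
h_112 = 22·73 + 27·46 = 35
h_113 = 22·35 + 27·73 = 25
h_114 = 22·25 + 27·35 = 40
h_115 = 22·40 + 27·25 = 3
h_116 = 22·3 + 27·40 = 79
h_117 = 22·79 + 27·3 = 73
h_118 = 22·73 + 27·79 = 53
h_119 = 22·53 + 27·73 = 33
h_120 = 22·33 + 27·53 = 23
h_121 = 22·23 + 27·33 = 39
h_122 = 22·39 + 27·23 = 24
h_123 = 22·24 + 27·39 = 29
h_124 = 22·29 + 27·24 = 25
h_125 = 22·25 + 27·29 = 72
h_126 = 22·72 + 27·25 = 28
h_127 = 22·28 + 27·72 = 38
h_128 = 22·38 + 27·28 = 40
h_129 = 22·40 + 27·38 = 63
h_130 = 22·63 + 27·40 = 41
h_131 = 22·41 + 27·63 = 81
h_132 = 22·81 + 27·41 = 76
h_133 = 22·76 + 27·81 = 76
h_134 = 22·76 + 27·76 = 38
h_135 = 22·38 + 27·76 = 75
h_136 = 22·75 + 27·38 = 57
h_137 = 22·57 + 27·75 = 78
h_138 = 22·78 + 27·57 = 54
h_139 = 22·54 + 27·78 = 93
h_140 = 22·93 + 27·54 = 12
h_141 = 22·12 + 27·93 = 59
h_142 = 22·59 + 27·12 = 70
h_143 = 22·70 + 27·59 = 29
h_144 = 22·29 + 27·70 = 6
h_145 = 22·6 + 27·29 = 42

42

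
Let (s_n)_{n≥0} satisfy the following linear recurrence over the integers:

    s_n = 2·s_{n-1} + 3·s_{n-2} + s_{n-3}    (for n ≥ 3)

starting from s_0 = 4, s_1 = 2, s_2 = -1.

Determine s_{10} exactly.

s_3 = 2·-1 + 3·2 + 1·4 = 8
s_4 = 2·8 + 3·-1 + 1·2 = 15
s_5 = 2·15 + 3·8 + 1·-1 = 53
s_6 = 2·53 + 3·15 + 1·8 = 159
s_7 = 2·159 + 3·53 + 1·15 = 492
s_8 = 2·492 + 3·159 + 1·53 = 1514
s_9 = 2·1514 + 3·492 + 1·159 = 4663
s_10 = 2·4663 + 3·1514 + 1·492 = 14360

14360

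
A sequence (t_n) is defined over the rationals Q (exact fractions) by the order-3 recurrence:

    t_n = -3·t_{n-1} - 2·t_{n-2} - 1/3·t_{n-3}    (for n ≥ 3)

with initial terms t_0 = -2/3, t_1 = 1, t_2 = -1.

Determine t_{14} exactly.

-843890/243

t_3 = -3·-1 + -2·1 + -1/3·-2/3 = 11/9
t_4 = -3·11/9 + -2·-1 + -1/3·1 = -2
t_5 = -3·-2 + -2·11/9 + -1/3·-1 = 35/9
t_6 = -3·35/9 + -2·-2 + -1/3·11/9 = -218/27
t_7 = -3·-218/27 + -2·35/9 + -1/3·-2 = 154/9
t_8 = -3·154/9 + -2·-218/27 + -1/3·35/9 = -985/27
t_9 = -3·-985/27 + -2·154/9 + -1/3·-218/27 = 6311/81
t_10 = -3·6311/81 + -2·-985/27 + -1/3·154/9 = -4495/27
t_11 = -3·-4495/27 + -2·6311/81 + -1/3·-985/27 = 3202/9
t_12 = -3·3202/9 + -2·-4495/27 + -1/3·6311/81 = -184763/243
t_13 = -3·-184763/243 + -2·3202/9 + -1/3·-4495/27 = 43874/27
t_14 = -3·43874/27 + -2·-184763/243 + -1/3·3202/9 = -843890/243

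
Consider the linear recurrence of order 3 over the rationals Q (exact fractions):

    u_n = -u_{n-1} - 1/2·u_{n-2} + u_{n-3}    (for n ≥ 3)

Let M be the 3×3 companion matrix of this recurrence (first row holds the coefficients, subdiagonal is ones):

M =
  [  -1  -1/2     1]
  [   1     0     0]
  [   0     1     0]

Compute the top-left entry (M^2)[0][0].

1/2

(M^2)[0][0] is the top entry after applying M 2 times to the unit state (1, 0, 0). Equivalently it is h_{4} for the auxiliary sequence (h_n) obeying the same recurrence with h_2 = 1 and h_i = 0 for 0 ≤ i < 2:
h_3 = -1·1 + -1/2·0 + 1·0 = -1
h_4 = -1·-1 + -1/2·1 + 1·0 = 1/2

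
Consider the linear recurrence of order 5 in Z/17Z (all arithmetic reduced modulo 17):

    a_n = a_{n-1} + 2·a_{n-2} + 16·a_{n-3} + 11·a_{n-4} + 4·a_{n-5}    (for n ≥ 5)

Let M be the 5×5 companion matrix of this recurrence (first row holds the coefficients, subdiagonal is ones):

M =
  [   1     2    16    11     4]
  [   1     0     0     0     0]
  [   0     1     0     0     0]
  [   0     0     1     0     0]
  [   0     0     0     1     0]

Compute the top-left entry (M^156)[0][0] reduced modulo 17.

1

(M^156)[0][0] is the top entry after applying M 156 times to the unit state (1, 0, 0, 0, 0). Equivalently it is h_{160} for the auxiliary sequence (h_n) obeying the same recurrence with h_4 = 1 and h_i = 0 for 0 ≤ i < 4:
h_5 = 1·1 + 2·0 + 16·0 + 11·0 + 4·0 = 1
h_6 = 1·1 + 2·1 + 16·0 + 11·0 + 4·0 = 3
h_7 = 1·3 + 2·1 + 16·1 + 11·0 + 4·0 = 4
h_8 = 1·4 + 2·3 + 16·1 + 11·1 + 4·0 = 3
h_9 = 1·3 + 2·4 + 16·3 + 11·1 + 4·1 = 6
h_10 = 1·6 + 2·3 + 16·4 + 11·3 + 4·1 = 11
Continuing the recurrence:
  h_11 = 8;  h_12 = 5;  h_13 = 3;  h_14 = 14;  h_15 = 11;  h_16 = 4
  h_17 = 14;  h_18 = 7;  h_19 = 4;  h_20 = 7;  h_21 = 8;  h_22 = 15
  h_23 = 11;  h_24 = 7;  h_25 = 11;  h_26 = 7;  h_27 = 16;  h_28 = 4
  h_29 = 8;  h_30 = 2;  h_31 = 14;  h_32 = 16;  h_33 = 10;  h_34 = 14
  h_35 = 10;  h_36 = 5;  h_37 = 15;  h_38 = 5;  h_39 = 9;  h_40 = 14
  h_41 = 8;  h_42 = 6;  h_43 = 8;  h_44 = 15;  h_45 = 16;  h_46 = 0
  h_47 = 10;  h_48 = 4;  h_49 = 5;  h_50 = 16;  h_51 = 13;  h_52 = 5
  h_53 = 1;  h_54 = 7;  h_55 = 7;  h_56 = 8;  h_57 = 12;  h_58 = 0
  h_59 = 2;  h_60 = 4;  h_61 = 2;  h_62 = 5;  h_63 = 10;  h_64 = 2
  h_65 = 4;  h_66 = 10;  h_67 = 10;  h_68 = 3;  h_69 = 14;  h_70 = 0
  h_71 = 5;  h_72 = 13;  h_73 = 2;  h_74 = 11;  h_75 = 6;  h_76 = 2
  h_77 = 9;  h_78 = 0;  h_79 = 7;  h_80 = 10;  h_81 = 12;  h_82 = 10
  h_83 = 16;  h_84 = 9;  h_85 = 16;  h_86 = 6;  h_87 = 7;  h_88 = 13
  h_89 = 12;  h_90 = 8;  h_91 = 1;  h_92 = 6;  h_93 = 14;  h_94 = 8
  h_95 = 5;  h_96 = 9;  h_97 = 2;  h_98 = 6;  h_99 = 3;  h_100 = 13
  h_101 = 3;  h_102 = 15;  h_103 = 14;  h_104 = 9;  h_105 = 5;  h_106 = 16
  h_107 = 10;  h_108 = 5;  h_109 = 15;  h_110 = 7;  h_111 = 2;  h_112 = 11
  h_113 = 6;  h_114 = 10;  h_115 = 10;  h_116 = 0;  h_117 = 1;  h_118 = 6
  h_119 = 5;  h_120 = 5;  h_121 = 3;  h_122 = 10;  h_123 = 5;  h_124 = 12
  h_125 = 14;  h_126 = 2;  h_127 = 11;  h_128 = 0;  h_129 = 1;  h_130 = 0
  h_131 = 12;  h_132 = 4;  h_133 = 5;  h_134 = 5;  h_135 = 7;  h_136 = 2
  h_137 = 14;  h_138 = 1;  h_139 = 5;  h_140 = 9;  h_141 = 10;  h_142 = 5
  h_143 = 7;  h_144 = 7;  h_145 = 9;  h_146 = 9;  h_147 = 15;  h_148 = 10
  h_149 = 5;  h_150 = 9;  h_151 = 6;  h_152 = 2;  h_153 = 15;  h_154 = 13
  h_155 = 7;  h_156 = 13;  h_157 = 0;  h_158 = 1
h_159 = 1·1 + 2·0 + 16·13 + 11·7 + 4·13 = 15
h_160 = 1·15 + 2·1 + 16·0 + 11·13 + 4·7 = 1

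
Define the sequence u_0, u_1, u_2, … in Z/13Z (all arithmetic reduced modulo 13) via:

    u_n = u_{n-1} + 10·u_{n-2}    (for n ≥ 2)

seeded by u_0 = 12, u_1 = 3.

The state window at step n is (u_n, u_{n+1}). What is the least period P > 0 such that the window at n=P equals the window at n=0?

42

n=0: window = (12, 3)
n=1: window = (3, 6)
n=2: window = (6, 10)
n=3: window = (10, 5)
n=4: window = (5, 1)
n=5: window = (1, 12)
n=6: window = (12, 9)
n=7: window = (9, 12)
n=8: window = (12, 11)
n=9: window = (11, 1)
n=10: window = (1, 7)
n=11: window = (7, 4)
n=12: window = (4, 9)
n=13: window = (9, 10)
n=14: window = (10, 9)
n=15: window = (9, 5)
n=16: window = (5, 4)
n=17: window = (4, 2)
n=18: window = (2, 3)
n=19: window = (3, 10)
n=20: window = (10, 1)
n=21: window = (1, 10)
n=22: window = (10, 7)
n=23: window = (7, 3)
n=24: window = (3, 8)
n=25: window = (8, 12)
n=26: window = (12, 1)
n=27: window = (1, 4)
n=28: window = (4, 1)
n=29: window = (1, 2)
n=30: window = (2, 12)
n=31: window = (12, 6)
n=32: window = (6, 9)
n=33: window = (9, 4)
n=34: window = (4, 3)
n=35: window = (3, 4)
n=36: window = (4, 8)
n=37: window = (8, 9)
n=38: window = (9, 11)
n=39: window = (11, 10)
n=40: window = (10, 3)
n=41: window = (3, 12)
n=42: window = (12, 3)
window at n=42 equals window at n=0 → period = 42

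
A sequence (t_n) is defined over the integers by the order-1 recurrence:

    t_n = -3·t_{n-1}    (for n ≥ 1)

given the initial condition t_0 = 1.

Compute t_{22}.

31381059609

t_1 = -3·1 = -3
t_2 = -3·-3 = 9
t_3 = -3·9 = -27
t_4 = -3·-27 = 81
t_5 = -3·81 = -243
t_6 = -3·-243 = 729
t_7 = -3·729 = -2187
t_8 = -3·-2187 = 6561
t_9 = -3·6561 = -19683
t_10 = -3·-19683 = 59049
t_11 = -3·59049 = -177147
t_12 = -3·-177147 = 531441
t_13 = -3·531441 = -1594323
t_14 = -3·-1594323 = 4782969
t_15 = -3·4782969 = -14348907
t_16 = -3·-14348907 = 43046721
t_17 = -3·43046721 = -129140163
t_18 = -3·-129140163 = 387420489
t_19 = -3·387420489 = -1162261467
t_20 = -3·-1162261467 = 3486784401
t_21 = -3·3486784401 = -10460353203
t_22 = -3·-10460353203 = 31381059609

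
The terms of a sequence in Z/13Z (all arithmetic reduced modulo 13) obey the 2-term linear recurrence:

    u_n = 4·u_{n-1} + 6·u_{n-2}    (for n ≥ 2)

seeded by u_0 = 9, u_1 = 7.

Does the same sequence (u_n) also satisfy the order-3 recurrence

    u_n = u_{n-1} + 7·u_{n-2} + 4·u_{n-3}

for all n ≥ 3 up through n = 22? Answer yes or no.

Terms u_0..u_22: 9, 7, 4, 6, 9, 7, 4, 6, 9, 7, 4, 6, 9, 7, 4, 6, 9, 7, 4, 6, 9, 7, 4
n=3: candidate gives 11, actual u_3 = 6 ✗

no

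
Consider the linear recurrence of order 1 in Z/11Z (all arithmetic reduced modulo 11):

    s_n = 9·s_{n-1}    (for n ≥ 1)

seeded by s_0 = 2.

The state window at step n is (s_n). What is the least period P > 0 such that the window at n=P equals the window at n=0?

n=0: window = (2)
n=1: window = (7)
n=2: window = (8)
n=3: window = (6)
n=4: window = (10)
n=5: window = (2)
window at n=5 equals window at n=0 → period = 5

5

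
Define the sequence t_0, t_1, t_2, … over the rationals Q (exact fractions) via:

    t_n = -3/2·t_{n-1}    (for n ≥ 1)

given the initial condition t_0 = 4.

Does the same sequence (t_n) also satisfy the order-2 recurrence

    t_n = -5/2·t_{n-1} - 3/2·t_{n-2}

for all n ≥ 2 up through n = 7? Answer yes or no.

Terms t_0..t_7: 4, -6, 9, -27/2, 81/4, -243/8, 729/16, -2187/32
n=2: candidate gives 9, actual t_2 = 9 ✓
n=3: candidate gives -27/2, actual t_3 = -27/2 ✓
n=4: candidate gives 81/4, actual t_4 = 81/4 ✓
n=5: candidate gives -243/8, actual t_5 = -243/8 ✓
n=6: candidate gives 729/16, actual t_6 = 729/16 ✓
n=7: candidate gives -2187/32, actual t_7 = -2187/32 ✓

yes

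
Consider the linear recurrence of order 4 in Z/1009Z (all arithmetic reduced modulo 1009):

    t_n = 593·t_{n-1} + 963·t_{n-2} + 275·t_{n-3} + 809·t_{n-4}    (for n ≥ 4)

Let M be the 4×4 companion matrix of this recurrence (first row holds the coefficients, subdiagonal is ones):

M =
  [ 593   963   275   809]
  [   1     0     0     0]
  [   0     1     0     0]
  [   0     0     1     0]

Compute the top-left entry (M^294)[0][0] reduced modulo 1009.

254

(M^294)[0][0] is the top entry after applying M 294 times to the unit state (1, 0, 0, 0). Equivalently it is h_{297} for the auxiliary sequence (h_n) obeying the same recurrence with h_3 = 1 and h_i = 0 for 0 ≤ i < 3:
h_4 = 593·1 + 963·0 + 275·0 + 809·0 = 593
h_5 = 593·593 + 963·1 + 275·0 + 809·0 = 471
h_6 = 593·471 + 963·593 + 275·1 + 809·0 = 50
h_7 = 593·50 + 963·471 + 275·593 + 809·1 = 338
h_8 = 593·338 + 963·50 + 275·471 + 809·593 = 196
h_9 = 593·196 + 963·338 + 275·50 + 809·471 = 50
Continuing the recurrence:
  h_10 = 666;  h_11 = 563;  h_12 = 298;  h_13 = 77;  h_14 = 101;  h_15 = 476
  h_16 = 64;  h_17 = 179;  h_18 = 1004;  h_19 = 1002;  h_20 = 216;  h_21 = 425
  h_22 = 13;  h_23 = 527;  h_24 = 150;  h_25 = 436;  h_26 = 463;  h_27 = 661
  h_28 = 471;  h_29 = 448;  h_30 = 203;  h_31 = 232;  h_32 = 843;  h_33 = 393
  h_34 = 536;  h_35 = 875;  h_36 = 833;  h_37 = 866;  h_38 = 218;  h_39 = 235
  h_40 = 86;  h_41 = 595;  h_42 = 610;  h_43 = 238;  h_44 = 186;  h_45 = 786
  h_46 = 419;  h_47 = 944;  h_48 = 51;  h_49 = 339;  h_50 = 142;  h_51 = 791
  h_52 = 696;  h_53 = 496;  h_54 = 214;  h_55 = 62;  h_56 = 915;  h_57 = 947
  h_58 = 330;  h_59 = 870;  h_60 = 1007;  h_61 = 395;  h_62 = 950;  h_63 = 327
  h_64 = 932;  h_65 = 467;  h_66 = 796;  h_67 = 731;  h_68 = 877;  h_69 = 481
  h_70 = 160;  h_71 = 235;  h_72 = 78;  h_73 = 397;  h_74 = 100;  h_75 = 353
  h_76 = 649;  h_77 = 902;  h_78 = 923;  h_79 = 250;  h_80 = 44;  h_81 = 234
  h_82 = 708;  h_83 = 877;  h_84 = 201;  h_85 = 735;  h_86 = 495;  h_87 = 358
  h_88 = 317;  h_89 = 207;  h_90 = 665;  h_91 = 834;  h_92 = 420;  h_93 = 30
  h_94 = 983;  h_95 = 514;  h_96 = 196;  h_97 = 732;  h_98 = 516;  h_99 = 427
  h_100 = 83;  h_101 = 861;  h_102 = 336;  h_103 = 203;  h_104 = 200;  h_105 = 201
  h_106 = 745;  h_107 = 961;  h_108 = 973;  h_109 = 239;  h_110 = 354;  h_111 = 864
  h_112 = 926;  h_113 = 947;  h_114 = 664;  h_115 = 188;  h_116 = 779;  h_117 = 521
  h_118 = 309;  h_119 = 908;  h_120 = 142;  h_121 = 6;  h_122 = 279;  h_123 = 423
  h_124 = 374;  h_125 = 374;  h_126 = 745;  h_127 = 889;  h_128 = 313;  h_129 = 342
  h_130 = 354;  h_131 = 556;  h_132 = 805;  h_133 = 455;  h_134 = 77;  h_135 = 709
  h_136 = 627;  h_137 = 978;  h_138 = 171;  h_139 = 266;  h_140 = 812;  h_141 = 852
  h_142 = 316;  h_143 = 461;  h_144 = 794;  h_145 = 878;  h_146 = 827;  h_147 = 34
  h_148 = 194;  h_149 = 836;  h_150 = 831;  h_151 = 413;  h_152 = 237;  h_153 = 239
  h_154 = 507;  h_155 = 811;  h_156 = 687;  h_157 = 597;  h_158 = 84;  h_159 = 643
  h_160 = 610;  h_161 = 755;  h_162 = 514;  h_163 = 468;  h_164 = 481;  h_165 = 796
  h_166 = 563;  h_167 = 930;  h_168 = 514;  h_169 = 352;  h_170 = 317;  h_171 = 5
  h_172 = 545;  h_173 = 706;  h_174 = 611;  h_175 = 456;  h_176 = 536;  h_177 = 817
  h_178 = 903;  h_179 = 156;  h_180 = 951;  h_181 = 977;  h_182 = 369;  h_183 = 600
  h_184 = 584;  h_185 = 789;  h_186 = 470;  h_187 = 496;  h_188 = 362;  h_189 = 851
  h_190 = 666;  h_191 = 974;  h_192 = 253;  h_193 = 122;  h_194 = 621;  h_195 = 301
  h_196 = 698;  h_197 = 574;  h_198 = 473;  h_199 = 397;  h_200 = 852;  h_201 = 776
  h_202 = 672;  h_203 = 83;  h_204 = 767;  h_205 = 329;  h_206 = 817;  h_207 = 759
  h_208 = 466;  h_209 = 735;  h_210 = 649;  h_211 = 481;  h_212 = 55;  h_213 = 595
  h_214 = 639;  h_215 = 70;  h_216 = 274;  h_217 = 61;  h_218 = 784;  h_219 = 794
  h_220 = 216;  h_221 = 336;  h_222 = 630;  h_223 = 430;  h_224 = 762;  h_225 = 339
  h_226 = 821;  h_227 = 508;  h_228 = 485;  h_229 = 450;  h_230 = 78;  h_231 = 825
  h_232 = 824;  h_233 = 730;  h_234 = 861;  h_235 = 796;  h_236 = 196;  h_237 = 875
  h_238 = 600;  h_239 = 378;  h_240 = 433;  h_241 = 338;  h_242 = 1008;  h_243 = 91
  h_244 = 828;  h_245 = 208;  h_246 = 500;  h_247 = 4;  h_248 = 124;  h_249 = 745
  h_250 = 175;  h_251 = 896;  h_252 = 80;  h_253 = 195;  h_254 = 475;  h_255 = 479
  h_256 = 149;  h_257 = 544;  h_258 = 322;  h_259 = 107;  h_260 = 945;  h_261 = 443
  h_262 = 616;  h_263 = 183;  h_264 = 900;  h_265 = 682;  h_266 = 568;  h_267 = 753
  h_268 = 135;  h_269 = 641;  h_270 = 211;  h_271 = 324;  h_272 = 749;  h_273 = 883
  h_274 = 286;  h_275 = 752;  h_276 = 116;  h_277 = 822;  h_278 = 76;  h_279 = 755
  h_280 = 300;  h_281 = 679;  h_282 = 88;  h_283 = 882;  h_284 = 952;  h_285 = 692
  h_286 = 240;  h_287 = 142;  h_288 = 418;  h_289 = 439;  h_290 = 79;  h_291 = 195
  h_292 = 803;  h_293 = 561;  h_294 = 590;  h_295 = 380
h_296 = 593·380 + 963·590 + 275·561 + 809·803 = 165
h_297 = 593·165 + 963·380 + 275·590 + 809·561 = 254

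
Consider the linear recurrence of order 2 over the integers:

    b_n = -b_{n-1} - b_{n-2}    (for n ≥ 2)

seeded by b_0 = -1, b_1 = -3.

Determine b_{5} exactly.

4

b_2 = -1·-3 + -1·-1 = 4
b_3 = -1·4 + -1·-3 = -1
b_4 = -1·-1 + -1·4 = -3
b_5 = -1·-3 + -1·-1 = 4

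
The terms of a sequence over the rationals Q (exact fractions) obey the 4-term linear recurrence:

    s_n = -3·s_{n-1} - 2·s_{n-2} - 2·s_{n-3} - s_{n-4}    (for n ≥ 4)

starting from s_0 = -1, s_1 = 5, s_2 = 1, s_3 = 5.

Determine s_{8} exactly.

-865

s_4 = -3·5 + -2·1 + -2·5 + -1·-1 = -26
s_5 = -3·-26 + -2·5 + -2·1 + -1·5 = 61
s_6 = -3·61 + -2·-26 + -2·5 + -1·1 = -142
s_7 = -3·-142 + -2·61 + -2·-26 + -1·5 = 351
s_8 = -3·351 + -2·-142 + -2·61 + -1·-26 = -865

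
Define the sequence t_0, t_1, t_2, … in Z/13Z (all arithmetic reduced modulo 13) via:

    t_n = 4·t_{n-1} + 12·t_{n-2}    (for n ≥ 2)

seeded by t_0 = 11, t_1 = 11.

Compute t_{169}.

t_2 = 4·11 + 12·11 = 7
t_3 = 4·7 + 12·11 = 4
t_4 = 4·4 + 12·7 = 9
t_5 = 4·9 + 12·4 = 6
t_6 = 4·6 + 12·9 = 2
t_7 = 4·2 + 12·6 = 2
t_8 = 4·2 + 12·2 = 6
t_9 = 4·6 + 12·2 = 9
t_10 = 4·9 + 12·6 = 4
t_11 = 4·4 + 12·9 = 7
t_12 = 4·7 + 12·4 = 11
t_13 = 4·11 + 12·7 = 11
(t_12, t_13) = (11, 11) = (t_0, t_1), so the sequence has period 12.
169 ≡ 1 (mod 12), hence t_169 = t_1 = 11.

11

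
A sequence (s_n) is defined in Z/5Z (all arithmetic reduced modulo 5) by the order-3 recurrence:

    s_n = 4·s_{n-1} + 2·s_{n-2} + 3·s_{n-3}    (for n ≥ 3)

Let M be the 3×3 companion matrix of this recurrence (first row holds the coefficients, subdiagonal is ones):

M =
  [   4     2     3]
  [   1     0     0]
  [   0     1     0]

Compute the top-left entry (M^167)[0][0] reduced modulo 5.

(M^167)[0][0] is the top entry after applying M 167 times to the unit state (1, 0, 0). Equivalently it is h_{169} for the auxiliary sequence (h_n) obeying the same recurrence with h_2 = 1 and h_i = 0 for 0 ≤ i < 2:
h_3 = 4·1 + 2·0 + 3·0 = 4
h_4 = 4·4 + 2·1 + 3·0 = 3
h_5 = 4·3 + 2·4 + 3·1 = 3
h_6 = 4·3 + 2·3 + 3·4 = 0
h_7 = 4·0 + 2·3 + 3·3 = 0
h_8 = 4·0 + 2·0 + 3·3 = 4
h_9 = 4·4 + 2·0 + 3·0 = 1
h_10 = 4·1 + 2·4 + 3·0 = 2
h_11 = 4·2 + 2·1 + 3·4 = 2
h_12 = 4·2 + 2·2 + 3·1 = 0
h_13 = 4·0 + 2·2 + 3·2 = 0
h_14 = 4·0 + 2·0 + 3·2 = 1
(h_12, h_13, h_14) = (0, 0, 1) = (h_0, h_1, h_2), so the sequence has period 12.
169 ≡ 1 (mod 12), hence h_169 = h_1 = 0.

0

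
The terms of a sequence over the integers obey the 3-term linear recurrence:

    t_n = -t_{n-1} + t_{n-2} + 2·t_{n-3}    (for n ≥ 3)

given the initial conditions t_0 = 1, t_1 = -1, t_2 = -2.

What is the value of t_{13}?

t_3 = -1·-2 + 1·-1 + 2·1 = 3
t_4 = -1·3 + 1·-2 + 2·-1 = -7
t_5 = -1·-7 + 1·3 + 2·-2 = 6
t_6 = -1·6 + 1·-7 + 2·3 = -7
t_7 = -1·-7 + 1·6 + 2·-7 = -1
t_8 = -1·-1 + 1·-7 + 2·6 = 6
t_9 = -1·6 + 1·-1 + 2·-7 = -21
t_10 = -1·-21 + 1·6 + 2·-1 = 25
t_11 = -1·25 + 1·-21 + 2·6 = -34
t_12 = -1·-34 + 1·25 + 2·-21 = 17
t_13 = -1·17 + 1·-34 + 2·25 = -1

-1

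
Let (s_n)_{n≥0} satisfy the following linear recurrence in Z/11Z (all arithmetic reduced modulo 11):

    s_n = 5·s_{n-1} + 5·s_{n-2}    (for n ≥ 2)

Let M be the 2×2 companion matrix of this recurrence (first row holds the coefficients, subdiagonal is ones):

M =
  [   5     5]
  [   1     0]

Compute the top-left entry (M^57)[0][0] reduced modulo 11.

2

(M^57)[0][0] is the top entry after applying M 57 times to the unit state (1, 0). Equivalently it is h_{58} for the auxiliary sequence (h_n) obeying the same recurrence with h_1 = 1 and h_i = 0 for 0 ≤ i < 1:
h_2 = 5·1 + 5·0 = 5
h_3 = 5·5 + 5·1 = 8
h_4 = 5·8 + 5·5 = 10
h_5 = 5·10 + 5·8 = 2
h_6 = 5·2 + 5·10 = 5
h_7 = 5·5 + 5·2 = 2
h_8 = 5·2 + 5·5 = 2
h_9 = 5·2 + 5·2 = 9
h_10 = 5·9 + 5·2 = 0
h_11 = 5·0 + 5·9 = 1
(h_10, h_11) = (0, 1) = (h_0, h_1), so the sequence has period 10.
58 ≡ 8 (mod 10), hence h_58 = h_8 = 2.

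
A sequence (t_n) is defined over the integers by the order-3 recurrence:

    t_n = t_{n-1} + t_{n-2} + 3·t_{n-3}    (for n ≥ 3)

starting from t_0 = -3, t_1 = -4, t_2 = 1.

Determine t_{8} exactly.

-379

t_3 = 1·1 + 1·-4 + 3·-3 = -12
t_4 = 1·-12 + 1·1 + 3·-4 = -23
t_5 = 1·-23 + 1·-12 + 3·1 = -32
t_6 = 1·-32 + 1·-23 + 3·-12 = -91
t_7 = 1·-91 + 1·-32 + 3·-23 = -192
t_8 = 1·-192 + 1·-91 + 3·-32 = -379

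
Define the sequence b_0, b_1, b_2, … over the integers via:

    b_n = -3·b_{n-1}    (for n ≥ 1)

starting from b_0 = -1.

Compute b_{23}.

94143178827

b_1 = -3·-1 = 3
b_2 = -3·3 = -9
b_3 = -3·-9 = 27
b_4 = -3·27 = -81
b_5 = -3·-81 = 243
b_6 = -3·243 = -729
b_7 = -3·-729 = 2187
b_8 = -3·2187 = -6561
b_9 = -3·-6561 = 19683
b_10 = -3·19683 = -59049
b_11 = -3·-59049 = 177147
b_12 = -3·177147 = -531441
b_13 = -3·-531441 = 1594323
b_14 = -3·1594323 = -4782969
b_15 = -3·-4782969 = 14348907
b_16 = -3·14348907 = -43046721
b_17 = -3·-43046721 = 129140163
b_18 = -3·129140163 = -387420489
b_19 = -3·-387420489 = 1162261467
b_20 = -3·1162261467 = -3486784401
b_21 = -3·-3486784401 = 10460353203
b_22 = -3·10460353203 = -31381059609
b_23 = -3·-31381059609 = 94143178827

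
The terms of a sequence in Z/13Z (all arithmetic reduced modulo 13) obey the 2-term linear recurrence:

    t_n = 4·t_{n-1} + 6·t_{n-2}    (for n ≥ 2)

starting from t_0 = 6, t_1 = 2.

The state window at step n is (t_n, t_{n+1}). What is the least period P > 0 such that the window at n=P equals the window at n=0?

n=0: window = (6, 2)
n=1: window = (2, 5)
n=2: window = (5, 6)
n=3: window = (6, 2)
window at n=3 equals window at n=0 → period = 3

3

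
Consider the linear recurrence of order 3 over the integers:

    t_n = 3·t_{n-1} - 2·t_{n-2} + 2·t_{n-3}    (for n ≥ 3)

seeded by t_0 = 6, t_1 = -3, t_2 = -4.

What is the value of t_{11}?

t_3 = 3·-4 + -2·-3 + 2·6 = 6
t_4 = 3·6 + -2·-4 + 2·-3 = 20
t_5 = 3·20 + -2·6 + 2·-4 = 40
t_6 = 3·40 + -2·20 + 2·6 = 92
t_7 = 3·92 + -2·40 + 2·20 = 236
t_8 = 3·236 + -2·92 + 2·40 = 604
t_9 = 3·604 + -2·236 + 2·92 = 1524
t_10 = 3·1524 + -2·604 + 2·236 = 3836
t_11 = 3·3836 + -2·1524 + 2·604 = 9668

9668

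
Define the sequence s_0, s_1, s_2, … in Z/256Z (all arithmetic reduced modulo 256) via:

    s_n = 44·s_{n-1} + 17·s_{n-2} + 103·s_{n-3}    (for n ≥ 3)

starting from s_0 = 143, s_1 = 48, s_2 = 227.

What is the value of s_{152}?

s_3 = 44·227 + 17·48 + 103·143 = 189
s_4 = 44·189 + 17·227 + 103·48 = 223
s_5 = 44·223 + 17·189 + 103·227 = 54
s_6 = 44·54 + 17·223 + 103·189 = 34
s_7 = 44·34 + 17·54 + 103·223 = 39
s_8 = 44·39 + 17·34 + 103·54 = 176
Continuing the recurrence:
  s_9 = 133;  s_10 = 61;  s_11 = 33;  s_12 = 60;  s_13 = 12;  s_14 = 83
  s_15 = 52;  s_16 = 71;  s_17 = 13;  s_18 = 223;  s_19 = 194;  s_20 = 98
  s_21 = 115;  s_22 = 84;  s_23 = 129;  s_24 = 5;  s_25 = 57;  s_26 = 8
  s_27 = 44;  s_28 = 7;  s_29 = 88;  s_30 = 75;  s_31 = 141;  s_32 = 159
  s_33 = 222;  s_34 = 114;  s_35 = 79;  s_36 = 120;  s_37 = 189;  s_38 = 61
  s_39 = 81;  s_40 = 4;  s_41 = 156;  s_42 = 171;  s_43 = 92;  s_44 = 239
  s_45 = 253;  s_46 = 95;  s_47 = 74;  s_48 = 210;  s_49 = 59;  s_50 = 220
  s_51 = 57;  s_52 = 37;  s_53 = 169;  s_54 = 112;  s_55 = 92;  s_56 = 63
  s_57 = 0;  s_58 = 51;  s_59 = 29;  s_60 = 95;  s_61 = 198;  s_62 = 2
  s_63 = 183;  s_64 = 64;  s_65 = 245;  s_66 = 253;  s_67 = 129;  s_68 = 140
  s_69 = 108;  s_70 = 195;  s_71 = 4;  s_72 = 23;  s_73 = 173;  s_74 = 223
  s_75 = 18;  s_76 = 130;  s_77 = 67;  s_78 = 100;  s_79 = 241;  s_80 = 5
  s_81 = 25;  s_82 = 152;  s_83 = 204;  s_84 = 55;  s_85 = 40;  s_86 = 155
  s_87 = 109;  s_88 = 31;  s_89 = 238;  s_90 = 210;  s_91 = 95;  s_92 = 8
  s_93 = 45;  s_94 = 125;  s_95 = 177;  s_96 = 212;  s_97 = 124;  s_98 = 155
  s_99 = 44;  s_100 = 191;  s_101 = 29;  s_102 = 95;  s_103 = 26;  s_104 = 114
  s_105 = 139;  s_106 = 236;  s_107 = 169;  s_108 = 165;  s_109 = 137;  s_110 = 128
  s_111 = 124;  s_112 = 239;  s_113 = 208;  s_114 = 131;  s_115 = 125;  s_116 = 223
  s_117 = 86;  s_118 = 226;  s_119 = 71;  s_120 = 208;  s_121 = 101;  s_122 = 189
  s_123 = 225;  s_124 = 220;  s_125 = 204;  s_126 = 51;  s_127 = 212;  s_128 = 231
  s_129 = 77;  s_130 = 223;  s_131 = 98;  s_132 = 162;  s_133 = 19;  s_134 = 116
  s_135 = 97;  s_136 = 5;  s_137 = 249;  s_138 = 40;  s_139 = 108;  s_140 = 103
  s_141 = 248;  s_142 = 235;  s_143 = 77;  s_144 = 159;  s_145 = 254;  s_146 = 50
  s_147 = 111;  s_148 = 152;  s_149 = 157;  s_150 = 189
s_151 = 44·189 + 17·157 + 103·152 = 17
s_152 = 44·17 + 17·189 + 103·157 = 164

164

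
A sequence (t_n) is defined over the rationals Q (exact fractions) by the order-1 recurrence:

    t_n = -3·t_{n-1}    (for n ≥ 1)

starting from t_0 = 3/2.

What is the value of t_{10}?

t_1 = -3·3/2 = -9/2
t_2 = -3·-9/2 = 27/2
t_3 = -3·27/2 = -81/2
t_4 = -3·-81/2 = 243/2
t_5 = -3·243/2 = -729/2
t_6 = -3·-729/2 = 2187/2
t_7 = -3·2187/2 = -6561/2
t_8 = -3·-6561/2 = 19683/2
t_9 = -3·19683/2 = -59049/2
t_10 = -3·-59049/2 = 177147/2

177147/2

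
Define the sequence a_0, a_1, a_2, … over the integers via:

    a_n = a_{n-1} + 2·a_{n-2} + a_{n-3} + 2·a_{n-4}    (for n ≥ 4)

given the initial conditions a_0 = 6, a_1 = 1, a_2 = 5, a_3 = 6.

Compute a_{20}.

a_4 = 1·6 + 2·5 + 1·1 + 2·6 = 29
a_5 = 1·29 + 2·6 + 1·5 + 2·1 = 48
a_6 = 1·48 + 2·29 + 1·6 + 2·5 = 122
a_7 = 1·122 + 2·48 + 1·29 + 2·6 = 259
a_8 = 1·259 + 2·122 + 1·48 + 2·29 = 609
a_9 = 1·609 + 2·259 + 1·122 + 2·48 = 1345
a_10 = 1·1345 + 2·609 + 1·259 + 2·122 = 3066
a_11 = 1·3066 + 2·1345 + 1·609 + 2·259 = 6883
a_12 = 1·6883 + 2·3066 + 1·1345 + 2·609 = 15578
a_13 = 1·15578 + 2·6883 + 1·3066 + 2·1345 = 35100
a_14 = 1·35100 + 2·15578 + 1·6883 + 2·3066 = 79271
a_15 = 1·79271 + 2·35100 + 1·15578 + 2·6883 = 178815
a_16 = 1·178815 + 2·79271 + 1·35100 + 2·15578 = 403613
a_17 = 1·403613 + 2·178815 + 1·79271 + 2·35100 = 910714
a_18 = 1·910714 + 2·403613 + 1·178815 + 2·79271 = 2055297
a_19 = 1·2055297 + 2·910714 + 1·403613 + 2·178815 = 4637968
a_20 = 1·4637968 + 2·2055297 + 1·910714 + 2·403613 = 10466502

10466502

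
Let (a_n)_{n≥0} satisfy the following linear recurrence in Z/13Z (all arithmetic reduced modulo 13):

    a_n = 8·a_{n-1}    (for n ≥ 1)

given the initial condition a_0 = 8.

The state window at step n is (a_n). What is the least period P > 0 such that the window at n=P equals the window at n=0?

n=0: window = (8)
n=1: window = (12)
n=2: window = (5)
n=3: window = (1)
n=4: window = (8)
window at n=4 equals window at n=0 → period = 4

4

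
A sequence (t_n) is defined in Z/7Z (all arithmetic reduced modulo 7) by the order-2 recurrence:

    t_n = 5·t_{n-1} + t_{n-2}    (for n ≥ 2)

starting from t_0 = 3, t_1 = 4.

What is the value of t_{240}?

3

t_2 = 5·4 + 1·3 = 2
t_3 = 5·2 + 1·4 = 0
t_4 = 5·0 + 1·2 = 2
t_5 = 5·2 + 1·0 = 3
t_6 = 5·3 + 1·2 = 3
t_7 = 5·3 + 1·3 = 4
(t_6, t_7) = (3, 4) = (t_0, t_1), so the sequence has period 6.
240 ≡ 0 (mod 6), hence t_240 = t_0 = 3.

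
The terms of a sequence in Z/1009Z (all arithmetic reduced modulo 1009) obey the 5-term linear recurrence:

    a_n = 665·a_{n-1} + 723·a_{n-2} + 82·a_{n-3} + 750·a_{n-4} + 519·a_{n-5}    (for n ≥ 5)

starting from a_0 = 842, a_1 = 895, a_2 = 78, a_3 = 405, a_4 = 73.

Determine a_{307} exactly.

a_5 = 665·73 + 723·405 + 82·78 + 750·895 + 519·842 = 17
a_6 = 665·17 + 723·73 + 82·405 + 750·78 + 519·895 = 773
a_7 = 665·773 + 723·17 + 82·73 + 750·405 + 519·78 = 742
a_8 = 665·742 + 723·773 + 82·17 + 750·73 + 519·405 = 894
a_9 = 665·894 + 723·742 + 82·773 + 750·17 + 519·73 = 902
a_10 = 665·902 + 723·894 + 82·742 + 750·773 + 519·17 = 707
Continuing the recurrence:
  a_11 = 90;  a_12 = 408;  a_13 = 161;  a_14 = 262;  a_15 = 763;  a_16 = 256
  a_17 = 281;  a_18 = 206;  a_19 = 842;  a_20 = 135;  a_21 = 606;  a_22 = 220
  a_23 = 24;  a_24 = 156;  a_25 = 784;  a_26 = 685;  a_27 = 925;  a_28 = 496
  a_29 = 377;  a_30 = 490;  a_31 = 301;  a_32 = 608;  a_33 = 578;  a_34 = 208
  a_35 = 446;  a_36 = 725;  a_37 = 687;  a_38 = 444;  a_39 = 325;  a_40 = 491
  a_41 = 139;  a_42 = 254;  a_43 = 871;  a_44 = 489;  a_45 = 927;  a_46 = 437
  a_47 = 70;  a_48 = 100;  a_49 = 157;  a_50 = 470;  a_51 = 201;  a_52 = 351
  a_53 = 699;  a_54 = 651;  a_55 = 613;  a_56 = 586;  a_57 = 488;  a_58 = 789
  a_59 = 817;  a_60 = 369;  a_61 = 904;  a_62 = 87;  a_63 = 214;  a_64 = 373
  a_65 = 0;  a_66 = 327;  a_67 = 653;  a_68 = 14;  a_69 = 575;  a_70 = 128
  a_71 = 97;  a_72 = 674;  a_73 = 731;  a_74 = 529;  a_75 = 163;  a_76 = 783
  a_77 = 893;  a_78 = 71;  a_79 = 574;  a_80 = 613;  a_81 = 613;  a_82 = 11
  a_83 = 498;  a_84 = 821;  a_85 = 797;  a_86 = 528;  a_87 = 633;  a_88 = 721
  a_89 = 395;  a_90 = 837;  a_91 = 379;  a_92 = 166;  a_93 = 473;  a_94 = 822
  a_95 = 420;  a_96 = 595;  a_97 = 879;  a_98 = 101;  a_99 = 779;  a_100 = 531
  a_101 = 794;  a_102 = 306;  a_103 = 767;  a_104 = 696;  a_105 = 498;  a_106 = 133
  a_107 = 583;  a_108 = 884;  a_109 = 348;  a_110 = 185;  a_111 = 898;  a_112 = 657
  a_113 = 889;  a_114 = 180;  a_115 = 697;  a_116 = 865;  a_117 = 911;  a_118 = 952
  a_119 = 184;  a_120 = 949;  a_121 = 762;  a_122 = 397;  a_123 = 238;  a_124 = 304
  a_125 = 706;  a_126 = 525;  a_127 = 721;  a_128 = 141;  a_129 = 377;  a_130 = 485
  a_131 = 220;  a_132 = 836;  a_133 = 799;  a_134 = 943;  a_135 = 973;  a_136 = 488
  a_137 = 388;  a_138 = 397;  a_139 = 629;  a_140 = 782;  a_141 = 790;  a_142 = 802
  a_143 = 956;  a_144 = 760;  a_145 = 550;  a_146 = 249;  a_147 = 106;  a_148 = 640
  a_149 = 743;  a_150 = 891;  a_151 = 513;  a_152 = 175;  a_153 = 822;  a_154 = 311
  a_155 = 827;  a_156 = 657;  a_157 = 894;  a_158 = 174;  a_159 = 358;  a_160 = 20
  a_161 = 311;  a_162 = 584;  a_163 = 983;  a_164 = 621;  a_165 = 574;  a_166 = 235
  a_167 = 722;  a_168 = 108;  a_169 = 718;  a_170 = 203;  a_171 = 604;  a_172 = 546
  a_173 = 398;  a_174 = 850;  a_175 = 146;  a_176 = 166;  a_177 = 791;  a_178 = 675
  a_179 = 900;  a_180 = 610;  a_181 = 129;  a_182 = 867;  a_183 = 606;  a_184 = 486
  a_185 = 656;  a_186 = 651;  a_187 = 13;  a_188 = 315;  a_189 = 427;  a_190 = 519
  a_191 = 143;  a_192 = 674;  a_193 = 280;  a_194 = 535;  a_195 = 265;  a_196 = 312
  a_197 = 814;  a_198 = 279;  a_199 = 680;  a_200 = 462;  a_201 = 965;  a_202 = 395
  a_203 = 313;  a_204 = 940;  a_205 = 847;  a_206 = 203;  a_207 = 943;  a_208 = 510
  a_209 = 426;  a_210 = 408;  a_211 = 965;  a_212 = 115;  a_213 = 405;  a_214 = 144
  a_215 = 618;  a_216 = 252;  a_217 = 817;  a_218 = 616;  a_219 = 326;  a_220 = 851
  a_221 = 434;  a_222 = 438;  a_223 = 995;  a_224 = 136;  a_225 = 528;  a_226 = 109
  a_227 = 119;  a_228 = 335;  a_229 = 341;  a_230 = 67;  a_231 = 249;  a_232 = 49
  a_233 = 952;  a_234 = 991;  a_235 = 830;  a_236 = 1006;  a_237 = 134;  a_238 = 928
  a_239 = 79;  a_240 = 619;  a_241 = 49;  a_242 = 986;  a_243 = 318;  a_244 = 837
  a_245 = 456;  a_246 = 242;  a_247 = 813;  a_248 = 7;  a_249 = 317;  a_250 = 450
  a_251 = 86;  a_252 = 279;  a_253 = 307;  a_254 = 793;  a_255 = 694;  a_256 = 189
  a_257 = 2;  a_258 = 508;  a_259 = 356;  a_260 = 260;  a_261 = 441;  a_262 = 519
  a_263 = 105;  a_264 = 311;  a_265 = 931;  a_266 = 594;  a_267 = 884;  a_268 = 88
  a_269 = 700;  a_270 = 657;  a_271 = 371;  a_272 = 294;  a_273 = 587;  a_274 = 105
  a_275 = 424;  a_276 = 759;  a_277 = 133;  a_278 = 968;  a_279 = 136;  a_280 = 332
  a_281 = 199;  a_282 = 38;  a_283 = 626;  a_284 = 718;  a_285 = 555;  a_286 = 753
  a_287 = 175;  a_288 = 703;  a_289 = 779;  a_290 = 565;  a_291 = 100;  a_292 = 634
  a_293 = 63;  a_294 = 612;  a_295 = 976;  a_296 = 601;  a_297 = 131;  a_298 = 620
  a_299 = 604;  a_300 = 747;  a_301 = 18;  a_302 = 452;  a_303 = 377;  a_304 = 752
  a_305 = 108
a_306 = 665·108 + 723·752 + 82·377 + 750·452 + 519·18 = 907
a_307 = 665·907 + 723·108 + 82·752 + 750·377 + 519·452 = 0

0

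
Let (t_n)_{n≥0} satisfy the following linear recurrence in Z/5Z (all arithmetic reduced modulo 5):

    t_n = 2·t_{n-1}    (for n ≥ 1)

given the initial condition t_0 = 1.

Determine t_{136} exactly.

t_1 = 2·1 = 2
t_2 = 2·2 = 4
t_3 = 2·4 = 3
t_4 = 2·3 = 1
(t_4) = (1) = (t_0), so the sequence has period 4.
136 ≡ 0 (mod 4), hence t_136 = t_0 = 1.

1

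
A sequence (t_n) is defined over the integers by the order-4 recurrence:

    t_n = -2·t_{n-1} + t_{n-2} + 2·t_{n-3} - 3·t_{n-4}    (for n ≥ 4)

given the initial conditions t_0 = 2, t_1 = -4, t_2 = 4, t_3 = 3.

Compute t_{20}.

t_4 = -2·3 + 1·4 + 2·-4 + -3·2 = -16
t_5 = -2·-16 + 1·3 + 2·4 + -3·-4 = 55
t_6 = -2·55 + 1·-16 + 2·3 + -3·4 = -132
t_7 = -2·-132 + 1·55 + 2·-16 + -3·3 = 278
t_8 = -2·278 + 1·-132 + 2·55 + -3·-16 = -530
t_9 = -2·-530 + 1·278 + 2·-132 + -3·55 = 909
t_10 = -2·909 + 1·-530 + 2·278 + -3·-132 = -1396
t_11 = -2·-1396 + 1·909 + 2·-530 + -3·278 = 1807
t_12 = -2·1807 + 1·-1396 + 2·909 + -3·-530 = -1602
t_13 = -2·-1602 + 1·1807 + 2·-1396 + -3·909 = -508
t_14 = -2·-508 + 1·-1602 + 2·1807 + -3·-1396 = 7216
t_15 = -2·7216 + 1·-508 + 2·-1602 + -3·1807 = -23565
t_16 = -2·-23565 + 1·7216 + 2·-508 + -3·-1602 = 58136
t_17 = -2·58136 + 1·-23565 + 2·7216 + -3·-508 = -123881
t_18 = -2·-123881 + 1·58136 + 2·-23565 + -3·7216 = 237120
t_19 = -2·237120 + 1·-123881 + 2·58136 + -3·-23565 = -411154
t_20 = -2·-411154 + 1·237120 + 2·-123881 + -3·58136 = 637258

637258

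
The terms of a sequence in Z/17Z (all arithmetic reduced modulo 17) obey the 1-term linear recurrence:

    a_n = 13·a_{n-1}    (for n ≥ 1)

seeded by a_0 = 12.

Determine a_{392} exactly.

a_1 = 13·12 = 3
a_2 = 13·3 = 5
a_3 = 13·5 = 14
a_4 = 13·14 = 12
(a_4) = (12) = (a_0), so the sequence has period 4.
392 ≡ 0 (mod 4), hence a_392 = a_0 = 12.

12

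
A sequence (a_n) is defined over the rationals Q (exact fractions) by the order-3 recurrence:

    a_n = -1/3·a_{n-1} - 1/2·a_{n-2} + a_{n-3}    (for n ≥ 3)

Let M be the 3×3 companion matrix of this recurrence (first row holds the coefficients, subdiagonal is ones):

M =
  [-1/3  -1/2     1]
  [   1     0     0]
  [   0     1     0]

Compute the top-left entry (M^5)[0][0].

-823/972

(M^5)[0][0] is the top entry after applying M 5 times to the unit state (1, 0, 0). Equivalently it is h_{7} for the auxiliary sequence (h_n) obeying the same recurrence with h_2 = 1 and h_i = 0 for 0 ≤ i < 2:
h_3 = -1/3·1 + -1/2·0 + 1·0 = -1/3
h_4 = -1/3·-1/3 + -1/2·1 + 1·0 = -7/18
h_5 = -1/3·-7/18 + -1/2·-1/3 + 1·1 = 35/27
h_6 = -1/3·35/27 + -1/2·-7/18 + 1·-1/3 = -185/324
h_7 = -1/3·-185/324 + -1/2·35/27 + 1·-7/18 = -823/972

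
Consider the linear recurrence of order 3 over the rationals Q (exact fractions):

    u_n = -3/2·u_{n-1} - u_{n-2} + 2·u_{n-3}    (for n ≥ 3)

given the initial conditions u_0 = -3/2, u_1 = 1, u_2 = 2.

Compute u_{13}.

-14803/1024

u_3 = -3/2·2 + -1·1 + 2·-3/2 = -7
u_4 = -3/2·-7 + -1·2 + 2·1 = 21/2
u_5 = -3/2·21/2 + -1·-7 + 2·2 = -19/4
u_6 = -3/2·-19/4 + -1·21/2 + 2·-7 = -139/8
u_7 = -3/2·-139/8 + -1·-19/4 + 2·21/2 = 829/16
u_8 = -3/2·829/16 + -1·-139/8 + 2·-19/4 = -2235/32
u_9 = -3/2·-2235/32 + -1·829/16 + 2·-139/8 = 1165/64
u_10 = -3/2·1165/64 + -1·-2235/32 + 2·829/16 = 18709/128
u_11 = -3/2·18709/128 + -1·1165/64 + 2·-2235/32 = -96547/256
u_12 = -3/2·-96547/256 + -1·18709/128 + 2·1165/64 = 233445/512
u_13 = -3/2·233445/512 + -1·-96547/256 + 2·18709/128 = -14803/1024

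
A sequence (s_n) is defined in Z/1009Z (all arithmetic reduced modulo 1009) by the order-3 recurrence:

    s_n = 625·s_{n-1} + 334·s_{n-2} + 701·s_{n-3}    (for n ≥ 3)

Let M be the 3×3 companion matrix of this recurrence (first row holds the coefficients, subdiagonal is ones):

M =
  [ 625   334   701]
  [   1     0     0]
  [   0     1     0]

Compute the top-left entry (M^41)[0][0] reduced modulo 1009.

(M^41)[0][0] is the top entry after applying M 41 times to the unit state (1, 0, 0). Equivalently it is h_{43} for the auxiliary sequence (h_n) obeying the same recurrence with h_2 = 1 and h_i = 0 for 0 ≤ i < 2:
h_3 = 625·1 + 334·0 + 701·0 = 625
h_4 = 625·625 + 334·1 + 701·0 = 476
h_5 = 625·476 + 334·625 + 701·1 = 433
h_6 = 625·433 + 334·476 + 701·625 = 1003
h_7 = 625·1003 + 334·433 + 701·476 = 318
h_8 = 625·318 + 334·1003 + 701·433 = 824
h_9 = 625·824 + 334·318 + 701·1003 = 507
h_10 = 625·507 + 334·824 + 701·318 = 746
h_11 = 625·746 + 334·507 + 701·824 = 394
h_12 = 625·394 + 334·746 + 701·507 = 234
h_13 = 625·234 + 334·394 + 701·746 = 655
h_14 = 625·655 + 334·234 + 701·394 = 921
h_15 = 625·921 + 334·655 + 701·234 = 888
h_16 = 625·888 + 334·921 + 701·655 = 988
h_17 = 625·988 + 334·888 + 701·921 = 808
h_18 = 625·808 + 334·988 + 701·888 = 484
h_19 = 625·484 + 334·808 + 701·988 = 683
h_20 = 625·683 + 334·484 + 701·808 = 643
h_21 = 625·643 + 334·683 + 701·484 = 641
h_22 = 625·641 + 334·643 + 701·683 = 414
h_23 = 625·414 + 334·641 + 701·643 = 352
h_24 = 625·352 + 334·414 + 701·641 = 417
h_25 = 625·417 + 334·352 + 701·414 = 449
h_26 = 625·449 + 334·417 + 701·352 = 715
h_27 = 625·715 + 334·449 + 701·417 = 229
h_28 = 625·229 + 334·715 + 701·449 = 474
h_29 = 625·474 + 334·229 + 701·715 = 157
h_30 = 625·157 + 334·474 + 701·229 = 253
h_31 = 625·253 + 334·157 + 701·474 = 1004
h_32 = 625·1004 + 334·253 + 701·157 = 733
h_33 = 625·733 + 334·1004 + 701·253 = 156
h_34 = 625·156 + 334·733 + 701·1004 = 802
h_35 = 625·802 + 334·156 + 701·733 = 674
h_36 = 625·674 + 334·802 + 701·156 = 355
h_37 = 625·355 + 334·674 + 701·802 = 193
h_38 = 625·193 + 334·355 + 701·674 = 324
h_39 = 625·324 + 334·193 + 701·355 = 218
h_40 = 625·218 + 334·324 + 701·193 = 375
h_41 = 625·375 + 334·218 + 701·324 = 550
h_42 = 625·550 + 334·375 + 701·218 = 274
h_43 = 625·274 + 334·550 + 701·375 = 317

317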